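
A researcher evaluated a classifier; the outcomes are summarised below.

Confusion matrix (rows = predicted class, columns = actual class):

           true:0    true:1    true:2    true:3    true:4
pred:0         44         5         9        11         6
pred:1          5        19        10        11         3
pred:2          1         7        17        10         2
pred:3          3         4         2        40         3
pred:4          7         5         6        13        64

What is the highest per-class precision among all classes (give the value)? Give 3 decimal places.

Per-class precision (TP/(TP+FP)):
  0: TP=44, FP=5+9+11+6=31 → 44/75 = 0.5867
  1: TP=19, FP=5+10+11+3=29 → 19/48 = 0.3958
  2: TP=17, FP=1+7+10+2=20 → 17/37 = 0.4595
  3: TP=40, FP=3+4+2+3=12 → 40/52 = 0.7692
  4: TP=64, FP=7+5+6+13=31 → 64/95 = 0.6737
Highest is class '3' with precision = 0.769.

0.769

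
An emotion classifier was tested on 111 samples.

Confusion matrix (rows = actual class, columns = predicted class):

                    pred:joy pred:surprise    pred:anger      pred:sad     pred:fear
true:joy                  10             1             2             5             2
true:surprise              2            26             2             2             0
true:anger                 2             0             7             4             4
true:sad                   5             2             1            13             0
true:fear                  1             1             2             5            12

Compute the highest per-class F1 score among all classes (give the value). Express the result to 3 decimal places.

Per-class F1 score (2·TP/(2·TP+FP+FN)):
  joy: TP=10, FP=2+2+5+1=10, FN=1+2+5+2=10 → 20/40 = 0.5000
  surprise: TP=26, FP=1+0+2+1=4, FN=2+2+2+0=6 → 52/62 = 0.8387
  anger: TP=7, FP=2+2+1+2=7, FN=2+0+4+4=10 → 14/31 = 0.4516
  sad: TP=13, FP=5+2+4+5=16, FN=5+2+1+0=8 → 26/50 = 0.5200
  fear: TP=12, FP=2+0+4+0=6, FN=1+1+2+5=9 → 24/39 = 0.6154
Highest is class 'surprise' with F1 score = 0.839.

0.839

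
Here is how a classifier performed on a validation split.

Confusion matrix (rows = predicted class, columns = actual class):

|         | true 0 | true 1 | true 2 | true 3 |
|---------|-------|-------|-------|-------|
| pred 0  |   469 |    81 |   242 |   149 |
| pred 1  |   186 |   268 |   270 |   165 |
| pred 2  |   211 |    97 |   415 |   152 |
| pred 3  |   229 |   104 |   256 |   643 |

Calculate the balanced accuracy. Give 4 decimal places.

Balanced accuracy = mean of per-class recall.
  0: recall = 469/1095 = 0.42831
  1: recall = 268/550 = 0.48727
  2: recall = 415/1183 = 0.35080
  3: recall = 643/1109 = 0.57980
Mean = (0.42831 + 0.48727 + 0.35080 + 0.57980) / 4 = 0.4615

0.4615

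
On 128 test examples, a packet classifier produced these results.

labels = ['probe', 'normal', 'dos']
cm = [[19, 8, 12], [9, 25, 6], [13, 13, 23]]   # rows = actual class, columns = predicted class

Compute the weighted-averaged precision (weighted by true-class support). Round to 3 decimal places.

Per-class precision (TP/(TP+FP)):
  probe: TP=19, FP=9+13=22 → 19/41 = 0.4634
  normal: TP=25, FP=8+13=21 → 25/46 = 0.5435
  dos: TP=23, FP=12+6=18 → 23/41 = 0.5610
Weighted-precision = Σ (supportᵢ/N)·precisionᵢ with N=128: (39/128)·0.4634 + (40/128)·0.5435 + (49/128)·0.5610 = 0.526

0.526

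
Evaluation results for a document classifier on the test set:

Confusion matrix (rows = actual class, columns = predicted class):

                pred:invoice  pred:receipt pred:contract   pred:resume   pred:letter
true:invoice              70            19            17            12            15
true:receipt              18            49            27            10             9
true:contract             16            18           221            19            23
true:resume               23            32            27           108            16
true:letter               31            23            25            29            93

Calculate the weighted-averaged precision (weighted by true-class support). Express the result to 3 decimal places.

0.579

Per-class precision (TP/(TP+FP)):
  invoice: TP=70, FP=18+16+23+31=88 → 70/158 = 0.4430
  receipt: TP=49, FP=19+18+32+23=92 → 49/141 = 0.3475
  contract: TP=221, FP=17+27+27+25=96 → 221/317 = 0.6972
  resume: TP=108, FP=12+10+19+29=70 → 108/178 = 0.6067
  letter: TP=93, FP=15+9+23+16=63 → 93/156 = 0.5962
Weighted-precision = Σ (supportᵢ/N)·precisionᵢ with N=950: (133/950)·0.4430 + (113/950)·0.3475 + (297/950)·0.6972 + (206/950)·0.6067 + (201/950)·0.5962 = 0.579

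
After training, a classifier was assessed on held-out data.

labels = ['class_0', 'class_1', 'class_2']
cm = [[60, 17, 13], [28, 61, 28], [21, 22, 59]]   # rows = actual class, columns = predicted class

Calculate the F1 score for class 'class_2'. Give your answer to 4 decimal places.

0.5842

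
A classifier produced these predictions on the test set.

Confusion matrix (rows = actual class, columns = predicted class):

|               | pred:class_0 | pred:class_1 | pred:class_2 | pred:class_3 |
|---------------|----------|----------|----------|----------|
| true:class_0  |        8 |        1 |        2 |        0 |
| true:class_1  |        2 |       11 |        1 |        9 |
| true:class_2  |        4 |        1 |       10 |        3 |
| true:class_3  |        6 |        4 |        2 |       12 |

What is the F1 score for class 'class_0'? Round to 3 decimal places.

Treat 'class_0' as positive and all other classes as negative.
F1 score = 2·TP/(2·TP+FP+FN).
class_0: TP=8, FP=2+4+6=12, FN=1+2+0=3 → 16/31 = 0.5161

0.516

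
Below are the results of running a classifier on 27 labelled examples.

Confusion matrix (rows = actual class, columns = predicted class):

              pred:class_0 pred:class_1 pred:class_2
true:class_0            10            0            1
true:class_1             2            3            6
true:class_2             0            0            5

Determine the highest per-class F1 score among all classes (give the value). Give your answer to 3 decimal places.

0.870

Per-class F1 score (2·TP/(2·TP+FP+FN)):
  class_0: TP=10, FP=2+0=2, FN=0+1=1 → 20/23 = 0.8696
  class_1: TP=3, FP=0+0=0, FN=2+6=8 → 6/14 = 0.4286
  class_2: TP=5, FP=1+6=7, FN=0+0=0 → 10/17 = 0.5882
Highest is class 'class_0' with F1 score = 0.870.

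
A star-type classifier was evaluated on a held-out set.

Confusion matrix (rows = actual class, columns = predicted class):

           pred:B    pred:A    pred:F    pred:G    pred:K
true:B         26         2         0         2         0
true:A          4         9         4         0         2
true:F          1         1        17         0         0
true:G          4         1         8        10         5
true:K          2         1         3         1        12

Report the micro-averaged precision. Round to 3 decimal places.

Micro-averaging pools counts across classes: ΣTP=74, ΣFP=41, ΣFN=41.
Micro-precision = TP/(TP+FP) on pooled counts = 0.643 (equals overall accuracy in single-label multiclass).

0.643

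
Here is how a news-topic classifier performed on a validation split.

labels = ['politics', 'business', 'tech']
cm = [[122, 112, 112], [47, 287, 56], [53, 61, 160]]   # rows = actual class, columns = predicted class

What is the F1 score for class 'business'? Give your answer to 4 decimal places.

Treat 'business' as positive and all other classes as negative.
F1 score = 2·TP/(2·TP+FP+FN).
business: TP=287, FP=112+61=173, FN=47+56=103 → 574/850 = 0.67529

0.6753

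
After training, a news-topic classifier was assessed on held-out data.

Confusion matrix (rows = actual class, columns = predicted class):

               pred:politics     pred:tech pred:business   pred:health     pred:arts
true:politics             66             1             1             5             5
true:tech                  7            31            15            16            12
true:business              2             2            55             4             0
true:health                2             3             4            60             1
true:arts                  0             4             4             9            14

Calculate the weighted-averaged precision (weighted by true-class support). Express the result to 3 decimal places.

Per-class precision (TP/(TP+FP)):
  politics: TP=66, FP=7+2+2+0=11 → 66/77 = 0.8571
  tech: TP=31, FP=1+2+3+4=10 → 31/41 = 0.7561
  business: TP=55, FP=1+15+4+4=24 → 55/79 = 0.6962
  health: TP=60, FP=5+16+4+9=34 → 60/94 = 0.6383
  arts: TP=14, FP=5+12+0+1=18 → 14/32 = 0.4375
Weighted-precision = Σ (supportᵢ/N)·precisionᵢ with N=323: (78/323)·0.8571 + (81/323)·0.7561 + (63/323)·0.6962 + (70/323)·0.6383 + (31/323)·0.4375 = 0.713

0.713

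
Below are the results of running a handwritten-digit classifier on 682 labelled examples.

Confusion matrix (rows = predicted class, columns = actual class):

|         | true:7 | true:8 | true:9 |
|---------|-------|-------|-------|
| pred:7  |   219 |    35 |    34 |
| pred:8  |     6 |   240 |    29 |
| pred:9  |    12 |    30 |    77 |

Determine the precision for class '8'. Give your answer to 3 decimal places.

0.873

Treat '8' as positive and all other classes as negative.
precision = TP/(TP+FP).
8: TP=240, FP=6+29=35 → 240/275 = 0.8727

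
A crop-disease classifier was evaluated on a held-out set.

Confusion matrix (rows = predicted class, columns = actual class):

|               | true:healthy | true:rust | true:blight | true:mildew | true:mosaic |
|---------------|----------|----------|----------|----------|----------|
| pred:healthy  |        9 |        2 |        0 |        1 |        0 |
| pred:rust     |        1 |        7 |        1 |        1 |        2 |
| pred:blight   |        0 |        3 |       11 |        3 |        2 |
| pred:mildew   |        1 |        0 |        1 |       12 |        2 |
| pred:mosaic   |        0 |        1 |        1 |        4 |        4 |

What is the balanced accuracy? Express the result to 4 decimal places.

0.6228

Balanced accuracy = mean of per-class recall.
  healthy: recall = 9/11 = 0.81818
  rust: recall = 7/13 = 0.53846
  blight: recall = 11/14 = 0.78571
  mildew: recall = 12/21 = 0.57143
  mosaic: recall = 4/10 = 0.40000
Mean = (0.81818 + 0.53846 + 0.78571 + 0.57143 + 0.40000) / 5 = 0.6228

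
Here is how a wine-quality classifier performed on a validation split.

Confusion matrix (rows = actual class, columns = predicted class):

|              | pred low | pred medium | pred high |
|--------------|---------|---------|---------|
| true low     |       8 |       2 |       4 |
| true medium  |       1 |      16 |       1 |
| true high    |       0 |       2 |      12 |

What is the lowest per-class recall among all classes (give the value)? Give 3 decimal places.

0.571

Per-class recall (TP/(TP+FN)):
  low: TP=8, FN=2+4=6 → 8/14 = 0.5714
  medium: TP=16, FN=1+1=2 → 16/18 = 0.8889
  high: TP=12, FN=0+2=2 → 12/14 = 0.8571
Lowest is class 'low' with recall = 0.571.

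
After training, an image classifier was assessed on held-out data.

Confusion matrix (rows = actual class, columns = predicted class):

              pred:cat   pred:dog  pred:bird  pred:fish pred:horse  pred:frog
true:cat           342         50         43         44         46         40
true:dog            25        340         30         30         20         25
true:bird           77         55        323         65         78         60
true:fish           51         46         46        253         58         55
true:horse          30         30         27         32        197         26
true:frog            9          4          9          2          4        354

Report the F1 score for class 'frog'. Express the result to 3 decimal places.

F1 score = 2·TP/(2·TP+FP+FN).
frog: TP=354, FP=40+25+60+55+26=206, FN=9+4+9+2+4=28 → 708/942 = 0.7516

0.752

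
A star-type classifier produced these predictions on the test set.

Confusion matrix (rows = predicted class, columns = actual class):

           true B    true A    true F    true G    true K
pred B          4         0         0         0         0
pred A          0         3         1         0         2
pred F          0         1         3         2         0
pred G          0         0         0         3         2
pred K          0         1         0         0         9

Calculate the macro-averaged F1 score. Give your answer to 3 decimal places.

0.706

Per-class F1 score (2·TP/(2·TP+FP+FN)):
  B: TP=4, FP=0+0+0+0=0, FN=0+0+0+0=0 → 8/8 = 1.0000
  A: TP=3, FP=0+1+0+2=3, FN=0+1+0+1=2 → 6/11 = 0.5455
  F: TP=3, FP=0+1+2+0=3, FN=0+1+0+0=1 → 6/10 = 0.6000
  G: TP=3, FP=0+0+0+2=2, FN=0+0+2+0=2 → 6/10 = 0.6000
  K: TP=9, FP=0+1+0+0=1, FN=0+2+0+2=4 → 18/23 = 0.7826
Macro-F1 score = mean = (1.0000 + 0.5455 + 0.6000 + 0.6000 + 0.7826) / 5 = 0.706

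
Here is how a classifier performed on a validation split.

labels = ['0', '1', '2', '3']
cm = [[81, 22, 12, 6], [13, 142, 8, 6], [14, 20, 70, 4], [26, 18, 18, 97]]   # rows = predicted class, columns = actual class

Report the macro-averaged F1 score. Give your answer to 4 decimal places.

0.6905

Per-class F1 score (2·TP/(2·TP+FP+FN)):
  0: TP=81, FP=22+12+6=40, FN=13+14+26=53 → 162/255 = 0.63529
  1: TP=142, FP=13+8+6=27, FN=22+20+18=60 → 284/371 = 0.76550
  2: TP=70, FP=14+20+4=38, FN=12+8+18=38 → 140/216 = 0.64815
  3: TP=97, FP=26+18+18=62, FN=6+6+4=16 → 194/272 = 0.71324
Macro-F1 score = mean = (0.63529 + 0.76550 + 0.64815 + 0.71324) / 4 = 0.6905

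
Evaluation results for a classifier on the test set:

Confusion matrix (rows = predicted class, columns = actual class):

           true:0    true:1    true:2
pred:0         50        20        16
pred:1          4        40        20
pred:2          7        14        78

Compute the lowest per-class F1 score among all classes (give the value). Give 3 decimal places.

0.580

Per-class F1 score (2·TP/(2·TP+FP+FN)):
  0: TP=50, FP=20+16=36, FN=4+7=11 → 100/147 = 0.6803
  1: TP=40, FP=4+20=24, FN=20+14=34 → 80/138 = 0.5797
  2: TP=78, FP=7+14=21, FN=16+20=36 → 156/213 = 0.7324
Lowest is class '1' with F1 score = 0.580.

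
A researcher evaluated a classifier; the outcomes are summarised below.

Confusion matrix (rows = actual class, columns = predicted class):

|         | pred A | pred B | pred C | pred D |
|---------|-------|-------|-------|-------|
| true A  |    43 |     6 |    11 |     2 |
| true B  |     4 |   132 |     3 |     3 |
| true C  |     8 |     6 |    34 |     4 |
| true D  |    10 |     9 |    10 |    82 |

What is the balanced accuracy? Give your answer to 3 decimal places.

0.754

Balanced accuracy = mean of per-class recall.
  A: recall = 43/62 = 0.6935
  B: recall = 132/142 = 0.9296
  C: recall = 34/52 = 0.6538
  D: recall = 82/111 = 0.7387
Mean = (0.6935 + 0.9296 + 0.6538 + 0.7387) / 4 = 0.754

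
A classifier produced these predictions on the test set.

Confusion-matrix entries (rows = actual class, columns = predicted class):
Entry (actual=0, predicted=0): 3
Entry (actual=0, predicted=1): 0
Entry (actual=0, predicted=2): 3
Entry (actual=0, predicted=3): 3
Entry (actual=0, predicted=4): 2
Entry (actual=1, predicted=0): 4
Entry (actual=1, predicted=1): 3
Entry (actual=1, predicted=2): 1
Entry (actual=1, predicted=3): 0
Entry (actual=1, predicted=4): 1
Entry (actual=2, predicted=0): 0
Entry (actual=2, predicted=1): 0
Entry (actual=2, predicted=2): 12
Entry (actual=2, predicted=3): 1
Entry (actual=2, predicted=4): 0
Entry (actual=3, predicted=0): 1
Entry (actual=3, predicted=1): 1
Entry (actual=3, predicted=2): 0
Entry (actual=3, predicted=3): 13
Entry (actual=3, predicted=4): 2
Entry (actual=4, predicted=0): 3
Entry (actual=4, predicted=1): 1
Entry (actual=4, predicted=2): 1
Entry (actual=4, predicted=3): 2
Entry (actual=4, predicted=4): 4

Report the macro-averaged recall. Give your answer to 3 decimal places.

Per-class recall (TP/(TP+FN)):
  0: TP=3, FN=0+3+3+2=8 → 3/11 = 0.2727
  1: TP=3, FN=4+1+0+1=6 → 3/9 = 0.3333
  2: TP=12, FN=0+0+1+0=1 → 12/13 = 0.9231
  3: TP=13, FN=1+1+0+2=4 → 13/17 = 0.7647
  4: TP=4, FN=3+1+1+2=7 → 4/11 = 0.3636
Macro-recall = mean = (0.2727 + 0.3333 + 0.9231 + 0.7647 + 0.3636) / 5 = 0.531

0.531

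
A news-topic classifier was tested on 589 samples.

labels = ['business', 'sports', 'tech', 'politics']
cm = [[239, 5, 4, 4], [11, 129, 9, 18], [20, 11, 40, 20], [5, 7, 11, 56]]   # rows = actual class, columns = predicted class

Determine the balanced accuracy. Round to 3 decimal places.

Balanced accuracy = mean of per-class recall.
  business: recall = 239/252 = 0.9484
  sports: recall = 129/167 = 0.7725
  tech: recall = 40/91 = 0.4396
  politics: recall = 56/79 = 0.7089
Mean = (0.9484 + 0.7725 + 0.4396 + 0.7089) / 4 = 0.717

0.717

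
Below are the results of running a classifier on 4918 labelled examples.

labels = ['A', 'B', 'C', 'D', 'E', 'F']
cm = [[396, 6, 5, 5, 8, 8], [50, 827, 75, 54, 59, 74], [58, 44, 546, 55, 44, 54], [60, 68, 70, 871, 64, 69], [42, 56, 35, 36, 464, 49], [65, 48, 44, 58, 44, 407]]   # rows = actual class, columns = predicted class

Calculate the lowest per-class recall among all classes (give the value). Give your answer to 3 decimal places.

0.611

Per-class recall (TP/(TP+FN)):
  A: TP=396, FN=6+5+5+8+8=32 → 396/428 = 0.9252
  B: TP=827, FN=50+75+54+59+74=312 → 827/1139 = 0.7261
  C: TP=546, FN=58+44+55+44+54=255 → 546/801 = 0.6816
  D: TP=871, FN=60+68+70+64+69=331 → 871/1202 = 0.7246
  E: TP=464, FN=42+56+35+36+49=218 → 464/682 = 0.6804
  F: TP=407, FN=65+48+44+58+44=259 → 407/666 = 0.6111
Lowest is class 'F' with recall = 0.611.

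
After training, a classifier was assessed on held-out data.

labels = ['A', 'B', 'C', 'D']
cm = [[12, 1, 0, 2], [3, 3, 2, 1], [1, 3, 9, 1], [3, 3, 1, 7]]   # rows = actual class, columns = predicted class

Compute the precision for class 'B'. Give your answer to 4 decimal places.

0.3000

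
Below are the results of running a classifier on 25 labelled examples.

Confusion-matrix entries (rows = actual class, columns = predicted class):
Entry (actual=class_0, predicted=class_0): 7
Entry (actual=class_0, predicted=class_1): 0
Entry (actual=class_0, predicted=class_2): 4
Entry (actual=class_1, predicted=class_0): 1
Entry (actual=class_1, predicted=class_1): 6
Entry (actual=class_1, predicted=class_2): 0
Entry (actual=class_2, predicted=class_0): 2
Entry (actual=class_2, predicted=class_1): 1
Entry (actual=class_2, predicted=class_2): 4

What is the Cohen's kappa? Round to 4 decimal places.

0.5122

Observed agreement pₒ = trace/N = 17/25 = 0.68000
Expected agreement pₑ = Σ (rowᵢ·colᵢ)/N² = (11·10 + 7·7 + 7·8)/25² = 0.34400
κ = (pₒ − pₑ)/(1 − pₑ) = (0.68000 − 0.34400)/(1 − 0.34400) = 0.5122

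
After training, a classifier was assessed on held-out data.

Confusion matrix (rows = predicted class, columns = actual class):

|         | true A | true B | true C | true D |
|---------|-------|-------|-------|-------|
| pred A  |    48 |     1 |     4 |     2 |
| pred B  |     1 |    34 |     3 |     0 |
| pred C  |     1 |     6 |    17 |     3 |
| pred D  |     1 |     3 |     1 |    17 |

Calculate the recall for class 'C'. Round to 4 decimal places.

Treat 'C' as positive and all other classes as negative.
recall = TP/(TP+FN).
C: TP=17, FN=4+3+1=8 → 17/25 = 0.68000

0.6800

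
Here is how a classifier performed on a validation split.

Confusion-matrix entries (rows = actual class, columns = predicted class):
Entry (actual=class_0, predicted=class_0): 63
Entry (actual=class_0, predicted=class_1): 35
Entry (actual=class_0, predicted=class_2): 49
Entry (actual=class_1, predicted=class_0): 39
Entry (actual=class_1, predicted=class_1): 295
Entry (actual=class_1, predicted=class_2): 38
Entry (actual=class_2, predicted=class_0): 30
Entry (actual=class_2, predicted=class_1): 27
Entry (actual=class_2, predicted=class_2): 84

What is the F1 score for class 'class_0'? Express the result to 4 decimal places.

0.4516

Treat 'class_0' as positive and all other classes as negative.
F1 score = 2·TP/(2·TP+FP+FN).
class_0: TP=63, FP=39+30=69, FN=35+49=84 → 126/279 = 0.45161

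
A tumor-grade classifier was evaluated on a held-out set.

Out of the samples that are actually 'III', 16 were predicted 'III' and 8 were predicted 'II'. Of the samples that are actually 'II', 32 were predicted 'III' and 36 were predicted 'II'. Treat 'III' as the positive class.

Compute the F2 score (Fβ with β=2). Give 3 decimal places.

0.556

Fβ = (1+β²)·TP / ((1+β²)·TP + β²·FN + FP), with β²=4
= 5·16 / (5·16 + 4·8 + 32) = 0.556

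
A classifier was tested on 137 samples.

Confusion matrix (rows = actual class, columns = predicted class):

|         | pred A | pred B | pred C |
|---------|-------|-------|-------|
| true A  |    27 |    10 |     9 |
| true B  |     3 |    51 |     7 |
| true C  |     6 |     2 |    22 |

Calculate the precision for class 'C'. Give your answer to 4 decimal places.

One-vs-rest for 'C': TP = diagonal; FP = other classes predicted 'C'; FN = 'C' predicted as other.
precision = TP/(TP+FP).
C: TP=22, FP=9+7=16 → 22/38 = 0.57895

0.5789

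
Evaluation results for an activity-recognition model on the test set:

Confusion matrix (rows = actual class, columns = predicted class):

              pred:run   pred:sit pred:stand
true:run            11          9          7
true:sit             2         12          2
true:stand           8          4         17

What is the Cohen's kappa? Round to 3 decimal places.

Observed agreement pₒ = trace/N = 40/72 = 0.5556
Expected agreement pₑ = Σ (rowᵢ·colᵢ)/N² = (27·21 + 16·25 + 29·26)/72² = 0.3320
κ = (pₒ − pₑ)/(1 − pₑ) = (0.5556 − 0.3320)/(1 − 0.3320) = 0.335

0.335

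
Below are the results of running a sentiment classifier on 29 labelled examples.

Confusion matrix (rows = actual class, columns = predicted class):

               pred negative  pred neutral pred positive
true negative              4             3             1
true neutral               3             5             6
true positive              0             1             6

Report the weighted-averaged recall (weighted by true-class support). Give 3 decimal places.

0.517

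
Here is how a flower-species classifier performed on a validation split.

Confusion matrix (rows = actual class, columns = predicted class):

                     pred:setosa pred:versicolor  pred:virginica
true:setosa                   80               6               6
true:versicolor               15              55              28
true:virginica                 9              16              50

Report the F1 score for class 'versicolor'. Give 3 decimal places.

Take TP from the diagonal, FP from the rest of the 'versicolor' prediction marginal, FN from the rest of the 'versicolor' actual marginal.
F1 score = 2·TP/(2·TP+FP+FN).
versicolor: TP=55, FP=6+16=22, FN=15+28=43 → 110/175 = 0.6286

0.629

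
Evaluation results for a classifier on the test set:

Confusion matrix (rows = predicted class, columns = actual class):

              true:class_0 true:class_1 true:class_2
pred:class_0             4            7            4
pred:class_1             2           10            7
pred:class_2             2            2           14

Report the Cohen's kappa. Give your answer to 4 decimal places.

Observed agreement pₒ = trace/N = 28/52 = 0.53846
Expected agreement pₑ = Σ (rowᵢ·colᵢ)/N² = (8·15 + 19·19 + 25·18)/52² = 0.34430
κ = (pₒ − pₑ)/(1 − pₑ) = (0.53846 − 0.34430)/(1 − 0.34430) = 0.2961

0.2961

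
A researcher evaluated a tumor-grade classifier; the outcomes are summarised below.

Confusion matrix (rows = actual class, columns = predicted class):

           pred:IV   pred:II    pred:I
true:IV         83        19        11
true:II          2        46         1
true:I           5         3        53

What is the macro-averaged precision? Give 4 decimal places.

0.8047

Per-class precision (TP/(TP+FP)):
  IV: TP=83, FP=2+5=7 → 83/90 = 0.92222
  II: TP=46, FP=19+3=22 → 46/68 = 0.67647
  I: TP=53, FP=11+1=12 → 53/65 = 0.81538
Macro-precision = mean = (0.92222 + 0.67647 + 0.81538) / 3 = 0.8047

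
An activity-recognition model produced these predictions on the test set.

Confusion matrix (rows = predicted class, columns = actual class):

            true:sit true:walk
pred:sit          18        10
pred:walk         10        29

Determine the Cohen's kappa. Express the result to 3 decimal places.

Observed agreement pₒ = trace/N = 47/67 = 0.7015
Expected agreement pₑ = Σ (rowᵢ·colᵢ)/N² = (28·28 + 39·39)/67² = 0.5135
κ = (pₒ − pₑ)/(1 − pₑ) = (0.7015 − 0.5135)/(1 − 0.5135) = 0.386

0.386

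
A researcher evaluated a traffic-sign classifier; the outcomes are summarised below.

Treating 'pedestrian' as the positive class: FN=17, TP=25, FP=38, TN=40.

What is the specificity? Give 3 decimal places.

Specificity = TN/(TN+FP) = 40/(40+38) = 0.513

0.513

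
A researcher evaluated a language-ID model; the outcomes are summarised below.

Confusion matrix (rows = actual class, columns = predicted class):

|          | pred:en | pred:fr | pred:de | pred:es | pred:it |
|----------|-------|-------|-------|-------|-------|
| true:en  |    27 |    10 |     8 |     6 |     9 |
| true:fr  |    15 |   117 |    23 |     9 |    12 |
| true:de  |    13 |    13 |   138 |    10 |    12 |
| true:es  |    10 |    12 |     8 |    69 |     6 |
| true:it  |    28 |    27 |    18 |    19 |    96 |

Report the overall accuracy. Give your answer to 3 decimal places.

0.625

Accuracy = trace / total = (27+117+138+69+96=447) / 715 = 447/715 = 0.625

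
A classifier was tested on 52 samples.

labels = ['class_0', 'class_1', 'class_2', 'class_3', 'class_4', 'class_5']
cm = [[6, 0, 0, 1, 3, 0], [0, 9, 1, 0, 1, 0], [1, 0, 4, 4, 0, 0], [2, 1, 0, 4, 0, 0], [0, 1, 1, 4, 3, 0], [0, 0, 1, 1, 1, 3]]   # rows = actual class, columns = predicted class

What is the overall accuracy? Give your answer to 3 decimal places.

0.558

Accuracy = trace / total = (6+9+4+4+3+3=29) / 52 = 29/52 = 0.558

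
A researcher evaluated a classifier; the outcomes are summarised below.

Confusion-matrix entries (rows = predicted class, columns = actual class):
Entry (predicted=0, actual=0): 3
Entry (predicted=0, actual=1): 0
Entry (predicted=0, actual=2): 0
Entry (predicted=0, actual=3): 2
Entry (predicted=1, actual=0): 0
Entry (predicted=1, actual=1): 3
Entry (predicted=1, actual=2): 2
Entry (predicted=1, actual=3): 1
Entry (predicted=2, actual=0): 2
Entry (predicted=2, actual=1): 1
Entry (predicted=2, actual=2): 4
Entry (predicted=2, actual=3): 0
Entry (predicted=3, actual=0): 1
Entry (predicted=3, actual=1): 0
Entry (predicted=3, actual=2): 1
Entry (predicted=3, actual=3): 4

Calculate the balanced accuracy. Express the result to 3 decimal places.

Balanced accuracy = mean of per-class recall.
  0: recall = 3/6 = 0.5000
  1: recall = 3/4 = 0.7500
  2: recall = 4/7 = 0.5714
  3: recall = 4/7 = 0.5714
Mean = (0.5000 + 0.7500 + 0.5714 + 0.5714) / 4 = 0.598

0.598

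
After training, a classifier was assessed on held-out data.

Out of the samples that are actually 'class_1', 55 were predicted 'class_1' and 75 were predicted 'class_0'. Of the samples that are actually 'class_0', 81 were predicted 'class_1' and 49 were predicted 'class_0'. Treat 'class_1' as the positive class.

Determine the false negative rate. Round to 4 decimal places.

0.5769

FNR = FN/(FN+TP) = 75/(75+55) = 0.5769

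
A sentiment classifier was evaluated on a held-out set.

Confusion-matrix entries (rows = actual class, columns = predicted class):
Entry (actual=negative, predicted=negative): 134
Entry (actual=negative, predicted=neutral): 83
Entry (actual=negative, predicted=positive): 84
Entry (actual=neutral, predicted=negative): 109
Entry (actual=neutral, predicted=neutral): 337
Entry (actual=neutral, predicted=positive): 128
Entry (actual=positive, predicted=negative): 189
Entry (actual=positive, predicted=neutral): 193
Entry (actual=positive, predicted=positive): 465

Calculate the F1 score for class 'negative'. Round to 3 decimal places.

0.366

Treat 'negative' as positive and all other classes as negative.
F1 score = 2·TP/(2·TP+FP+FN).
negative: TP=134, FP=109+189=298, FN=83+84=167 → 268/733 = 0.3656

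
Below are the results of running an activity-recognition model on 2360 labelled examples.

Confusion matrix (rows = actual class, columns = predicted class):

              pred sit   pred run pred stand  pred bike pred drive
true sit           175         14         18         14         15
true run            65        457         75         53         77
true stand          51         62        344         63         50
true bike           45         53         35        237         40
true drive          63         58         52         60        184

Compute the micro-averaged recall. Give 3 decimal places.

0.592

Micro-averaging pools counts across classes: ΣTP=1397, ΣFP=963, ΣFN=963.
Micro-recall = TP/(TP+FN) on pooled counts = 0.592 (equals overall accuracy in single-label multiclass).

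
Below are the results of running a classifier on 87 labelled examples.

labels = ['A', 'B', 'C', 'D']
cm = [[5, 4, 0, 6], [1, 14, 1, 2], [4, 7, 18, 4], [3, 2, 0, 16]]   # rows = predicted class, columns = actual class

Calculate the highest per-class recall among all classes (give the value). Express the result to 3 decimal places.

0.947

Per-class recall (TP/(TP+FN)):
  A: TP=5, FN=1+4+3=8 → 5/13 = 0.3846
  B: TP=14, FN=4+7+2=13 → 14/27 = 0.5185
  C: TP=18, FN=0+1+0=1 → 18/19 = 0.9474
  D: TP=16, FN=6+2+4=12 → 16/28 = 0.5714
Highest is class 'C' with recall = 0.947.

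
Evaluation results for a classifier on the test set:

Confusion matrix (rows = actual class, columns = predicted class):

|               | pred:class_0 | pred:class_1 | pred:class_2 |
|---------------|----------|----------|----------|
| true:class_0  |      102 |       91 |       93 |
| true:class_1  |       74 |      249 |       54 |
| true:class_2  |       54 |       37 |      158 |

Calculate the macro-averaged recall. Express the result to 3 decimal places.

Per-class recall (TP/(TP+FN)):
  class_0: TP=102, FN=91+93=184 → 102/286 = 0.3566
  class_1: TP=249, FN=74+54=128 → 249/377 = 0.6605
  class_2: TP=158, FN=54+37=91 → 158/249 = 0.6345
Macro-recall = mean = (0.3566 + 0.6605 + 0.6345) / 3 = 0.551

0.551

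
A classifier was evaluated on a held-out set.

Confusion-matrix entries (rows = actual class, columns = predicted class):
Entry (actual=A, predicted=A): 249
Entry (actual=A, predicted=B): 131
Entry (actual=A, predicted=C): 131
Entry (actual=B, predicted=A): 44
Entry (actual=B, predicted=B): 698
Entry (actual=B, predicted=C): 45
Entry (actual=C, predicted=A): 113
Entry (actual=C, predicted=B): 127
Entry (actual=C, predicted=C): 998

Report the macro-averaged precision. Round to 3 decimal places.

0.731

Per-class precision (TP/(TP+FP)):
  A: TP=249, FP=44+113=157 → 249/406 = 0.6133
  B: TP=698, FP=131+127=258 → 698/956 = 0.7301
  C: TP=998, FP=131+45=176 → 998/1174 = 0.8501
Macro-precision = mean = (0.6133 + 0.7301 + 0.8501) / 3 = 0.731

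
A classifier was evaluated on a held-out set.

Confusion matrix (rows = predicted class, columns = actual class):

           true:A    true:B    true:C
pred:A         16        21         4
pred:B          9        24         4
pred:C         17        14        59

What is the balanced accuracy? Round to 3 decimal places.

0.556

Balanced accuracy = mean of per-class recall.
  A: recall = 16/42 = 0.3810
  B: recall = 24/59 = 0.4068
  C: recall = 59/67 = 0.8806
Mean = (0.3810 + 0.4068 + 0.8806) / 3 = 0.556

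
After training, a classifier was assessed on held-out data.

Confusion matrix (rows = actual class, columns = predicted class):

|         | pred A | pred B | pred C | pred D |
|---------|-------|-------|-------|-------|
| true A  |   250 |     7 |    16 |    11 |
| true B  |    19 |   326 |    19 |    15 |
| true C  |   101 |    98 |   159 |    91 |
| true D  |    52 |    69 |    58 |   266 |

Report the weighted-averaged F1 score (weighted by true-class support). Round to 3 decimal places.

Per-class F1 score (2·TP/(2·TP+FP+FN)):
  A: TP=250, FP=19+101+52=172, FN=7+16+11=34 → 500/706 = 0.7082
  B: TP=326, FP=7+98+69=174, FN=19+19+15=53 → 652/879 = 0.7418
  C: TP=159, FP=16+19+58=93, FN=101+98+91=290 → 318/701 = 0.4536
  D: TP=266, FP=11+15+91=117, FN=52+69+58=179 → 532/828 = 0.6425
Weighted-F1 score = Σ (supportᵢ/N)·F1 scoreᵢ with N=1557: (284/1557)·0.7082 + (379/1557)·0.7418 + (449/1557)·0.4536 + (445/1557)·0.6425 = 0.624

0.624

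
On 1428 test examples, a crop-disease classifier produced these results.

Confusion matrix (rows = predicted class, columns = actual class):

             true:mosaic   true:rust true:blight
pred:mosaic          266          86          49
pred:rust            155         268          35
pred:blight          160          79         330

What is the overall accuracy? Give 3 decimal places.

Accuracy = trace / total = (266+268+330=864) / 1428 = 864/1428 = 0.605

0.605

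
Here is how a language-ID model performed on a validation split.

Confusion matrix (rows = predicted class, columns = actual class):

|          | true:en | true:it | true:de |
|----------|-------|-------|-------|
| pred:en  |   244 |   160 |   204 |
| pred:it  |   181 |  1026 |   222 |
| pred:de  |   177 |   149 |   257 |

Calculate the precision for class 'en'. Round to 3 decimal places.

0.401

Take TP from the diagonal, FP from the rest of the 'en' prediction marginal, FN from the rest of the 'en' actual marginal.
precision = TP/(TP+FP).
en: TP=244, FP=160+204=364 → 244/608 = 0.4013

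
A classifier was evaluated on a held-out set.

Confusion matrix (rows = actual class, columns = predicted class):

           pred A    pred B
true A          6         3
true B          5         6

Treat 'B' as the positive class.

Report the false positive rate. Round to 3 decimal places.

0.333

FPR = FP/(FP+TN) = 3/(3+6) = 0.333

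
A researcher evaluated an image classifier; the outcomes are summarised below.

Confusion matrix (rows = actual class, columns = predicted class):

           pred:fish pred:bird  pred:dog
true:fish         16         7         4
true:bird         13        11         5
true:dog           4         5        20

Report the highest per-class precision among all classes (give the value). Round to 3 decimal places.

0.690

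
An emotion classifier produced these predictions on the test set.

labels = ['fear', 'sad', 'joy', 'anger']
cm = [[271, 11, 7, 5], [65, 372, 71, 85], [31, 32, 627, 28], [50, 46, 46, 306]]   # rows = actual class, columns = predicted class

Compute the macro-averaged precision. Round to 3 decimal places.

Per-class precision (TP/(TP+FP)):
  fear: TP=271, FP=65+31+50=146 → 271/417 = 0.6499
  sad: TP=372, FP=11+32+46=89 → 372/461 = 0.8069
  joy: TP=627, FP=7+71+46=124 → 627/751 = 0.8349
  anger: TP=306, FP=5+85+28=118 → 306/424 = 0.7217
Macro-precision = mean = (0.6499 + 0.8069 + 0.8349 + 0.7217) / 4 = 0.753

0.753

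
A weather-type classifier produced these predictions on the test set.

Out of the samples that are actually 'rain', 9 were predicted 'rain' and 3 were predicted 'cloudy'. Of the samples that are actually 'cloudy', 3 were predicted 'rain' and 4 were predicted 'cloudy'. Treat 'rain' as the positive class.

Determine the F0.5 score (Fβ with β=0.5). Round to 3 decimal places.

Fβ = (1+β²)·TP / ((1+β²)·TP + β²·FN + FP), with β²=1/4
= 1.25·9 / (1.25·9 + 0.25·3 + 3) = 0.750

0.750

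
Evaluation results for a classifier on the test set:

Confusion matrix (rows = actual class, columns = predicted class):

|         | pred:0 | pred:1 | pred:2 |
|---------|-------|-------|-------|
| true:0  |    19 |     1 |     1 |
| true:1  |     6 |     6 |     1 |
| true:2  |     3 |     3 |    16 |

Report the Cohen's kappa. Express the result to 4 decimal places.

0.5846

Observed agreement pₒ = trace/N = 41/56 = 0.73214
Expected agreement pₑ = Σ (rowᵢ·colᵢ)/N² = (21·28 + 13·10 + 22·18)/56² = 0.35523
κ = (pₒ − pₑ)/(1 − pₑ) = (0.73214 − 0.35523)/(1 − 0.35523) = 0.5846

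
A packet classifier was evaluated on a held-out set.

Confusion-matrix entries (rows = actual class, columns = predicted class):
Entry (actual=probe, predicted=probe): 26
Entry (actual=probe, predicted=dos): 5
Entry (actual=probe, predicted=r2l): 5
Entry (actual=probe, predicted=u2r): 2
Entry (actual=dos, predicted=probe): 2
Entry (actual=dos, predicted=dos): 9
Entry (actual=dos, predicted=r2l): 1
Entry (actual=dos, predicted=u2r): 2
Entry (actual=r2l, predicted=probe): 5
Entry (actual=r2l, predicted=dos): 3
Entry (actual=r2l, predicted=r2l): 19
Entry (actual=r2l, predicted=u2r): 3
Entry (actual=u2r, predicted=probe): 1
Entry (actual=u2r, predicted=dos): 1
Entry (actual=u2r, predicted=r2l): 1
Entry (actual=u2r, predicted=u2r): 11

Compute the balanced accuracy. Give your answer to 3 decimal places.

0.687

Balanced accuracy = mean of per-class recall.
  probe: recall = 26/38 = 0.6842
  dos: recall = 9/14 = 0.6429
  r2l: recall = 19/30 = 0.6333
  u2r: recall = 11/14 = 0.7857
Mean = (0.6842 + 0.6429 + 0.6333 + 0.7857) / 4 = 0.687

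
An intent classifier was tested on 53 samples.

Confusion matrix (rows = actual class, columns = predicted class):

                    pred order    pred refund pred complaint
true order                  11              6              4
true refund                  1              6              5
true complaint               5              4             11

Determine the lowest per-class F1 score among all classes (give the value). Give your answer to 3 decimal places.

0.429

Per-class F1 score (2·TP/(2·TP+FP+FN)):
  order: TP=11, FP=1+5=6, FN=6+4=10 → 22/38 = 0.5789
  refund: TP=6, FP=6+4=10, FN=1+5=6 → 12/28 = 0.4286
  complaint: TP=11, FP=4+5=9, FN=5+4=9 → 22/40 = 0.5500
Lowest is class 'refund' with F1 score = 0.429.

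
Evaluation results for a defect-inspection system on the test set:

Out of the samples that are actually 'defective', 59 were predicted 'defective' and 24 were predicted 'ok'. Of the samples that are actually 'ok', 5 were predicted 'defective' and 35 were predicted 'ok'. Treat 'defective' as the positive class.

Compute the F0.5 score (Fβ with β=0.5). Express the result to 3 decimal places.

Fβ = (1+β²)·TP / ((1+β²)·TP + β²·FN + FP), with β²=1/4
= 1.25·59 / (1.25·59 + 0.25·24 + 5) = 0.870

0.870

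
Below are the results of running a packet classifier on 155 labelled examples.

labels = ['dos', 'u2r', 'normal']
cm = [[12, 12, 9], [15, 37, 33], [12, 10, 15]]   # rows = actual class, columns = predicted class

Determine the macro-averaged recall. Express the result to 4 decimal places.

Per-class recall (TP/(TP+FN)):
  dos: TP=12, FN=12+9=21 → 12/33 = 0.36364
  u2r: TP=37, FN=15+33=48 → 37/85 = 0.43529
  normal: TP=15, FN=12+10=22 → 15/37 = 0.40541
Macro-recall = mean = (0.36364 + 0.43529 + 0.40541) / 3 = 0.4014

0.4014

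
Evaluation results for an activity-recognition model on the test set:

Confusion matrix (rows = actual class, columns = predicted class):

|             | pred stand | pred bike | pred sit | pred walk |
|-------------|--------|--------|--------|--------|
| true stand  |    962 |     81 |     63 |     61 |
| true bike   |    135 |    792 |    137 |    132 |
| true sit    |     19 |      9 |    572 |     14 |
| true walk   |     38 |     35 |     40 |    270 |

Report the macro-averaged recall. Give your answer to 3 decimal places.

0.781

Per-class recall (TP/(TP+FN)):
  stand: TP=962, FN=81+63+61=205 → 962/1167 = 0.8243
  bike: TP=792, FN=135+137+132=404 → 792/1196 = 0.6622
  sit: TP=572, FN=19+9+14=42 → 572/614 = 0.9316
  walk: TP=270, FN=38+35+40=113 → 270/383 = 0.7050
Macro-recall = mean = (0.8243 + 0.6622 + 0.9316 + 0.7050) / 4 = 0.781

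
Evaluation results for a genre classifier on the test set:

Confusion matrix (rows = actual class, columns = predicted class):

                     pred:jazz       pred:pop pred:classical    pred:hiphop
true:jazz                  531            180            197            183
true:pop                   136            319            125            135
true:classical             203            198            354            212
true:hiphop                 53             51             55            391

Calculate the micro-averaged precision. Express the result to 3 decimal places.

Micro-averaging pools counts across classes: ΣTP=1595, ΣFP=1728, ΣFN=1728.
Micro-precision = TP/(TP+FP) on pooled counts = 0.480 (equals overall accuracy in single-label multiclass).

0.480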